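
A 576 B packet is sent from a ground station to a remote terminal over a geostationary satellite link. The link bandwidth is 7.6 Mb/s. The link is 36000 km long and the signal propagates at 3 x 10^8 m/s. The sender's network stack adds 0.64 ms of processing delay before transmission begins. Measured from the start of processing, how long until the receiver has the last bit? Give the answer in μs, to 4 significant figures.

L = 576 × 8 = 4608 bits.
Transmission delay = L/R = 4608 / 7600000 = 606.316 μs.
Propagation delay = d/s = 36000000 m / 300000000 m/s = 120000 μs.
Plus processing delay 0.64 ms = 640 μs.
Total = 121200 μs.

121200 μs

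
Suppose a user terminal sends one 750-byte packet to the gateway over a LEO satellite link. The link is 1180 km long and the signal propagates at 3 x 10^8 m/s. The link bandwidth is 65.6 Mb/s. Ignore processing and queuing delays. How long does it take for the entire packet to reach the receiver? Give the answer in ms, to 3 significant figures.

L = 750 × 8 = 6000 bits.
Transmission delay = L/R = 6000 / 6.56e+07 = 0.0914634 ms.
Propagation delay = d/s = 1180000 m / 300000000 m/s = 3.93333 ms.
Total = 4.02 ms.

4.02 ms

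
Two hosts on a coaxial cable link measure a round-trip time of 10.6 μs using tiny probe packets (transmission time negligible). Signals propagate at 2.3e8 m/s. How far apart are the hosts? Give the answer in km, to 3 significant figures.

One-way propagation = RTT/2 = 5.3 μs.
d = s × t = 2.3e+08 × 5.3e-06 = 1.22 km.

1.22 km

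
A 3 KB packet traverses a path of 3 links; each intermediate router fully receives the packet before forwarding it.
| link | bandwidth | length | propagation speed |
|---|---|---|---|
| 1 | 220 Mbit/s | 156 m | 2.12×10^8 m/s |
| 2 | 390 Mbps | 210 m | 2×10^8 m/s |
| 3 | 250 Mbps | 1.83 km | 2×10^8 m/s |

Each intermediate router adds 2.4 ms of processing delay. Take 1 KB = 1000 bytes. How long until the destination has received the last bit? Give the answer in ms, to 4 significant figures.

L = 24000 bits.
Transmission delays (L/R per hop): 0.109091, 0.0615385, 0.096 ms; sum = 0.266629 ms.
Propagation delays (d/s per hop): 0.000735849, 0.00105, 0.00915 ms; sum = 0.0109358 ms.
Processing at 2 router(s): 2 × 2.4 ms = 4.8 ms.
End-to-end = 5.078 ms.

5.078 ms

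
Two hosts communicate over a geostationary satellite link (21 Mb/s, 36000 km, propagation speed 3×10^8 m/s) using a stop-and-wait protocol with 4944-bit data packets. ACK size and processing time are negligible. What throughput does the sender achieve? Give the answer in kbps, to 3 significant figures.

20.6 kbps

t_tx = L/R = 4944/21000000 = 0.000235429 s.
t_prop = 36000000/300000000 = 0.12 s; RTT = 0.24 s.
Cycle = t_tx + RTT = 0.240235 s.
Throughput = L / cycle = 4944 / 0.240235 = 20.6 kbps.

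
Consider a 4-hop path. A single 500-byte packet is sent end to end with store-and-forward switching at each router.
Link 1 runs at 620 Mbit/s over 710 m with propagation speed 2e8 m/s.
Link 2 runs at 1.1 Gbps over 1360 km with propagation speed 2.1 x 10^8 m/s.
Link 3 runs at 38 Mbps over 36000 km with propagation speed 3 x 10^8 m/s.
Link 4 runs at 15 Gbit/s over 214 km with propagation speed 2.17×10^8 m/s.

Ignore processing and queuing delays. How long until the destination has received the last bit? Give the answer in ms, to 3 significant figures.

128 ms

L = 500 × 8 = 4000 bits.
Transmission delays (L/R per hop): 0.00645161, 0.00363636, 0.105263, 0.000266667 ms; sum = 0.115618 ms.
Propagation delays (d/s per hop): 0.00355, 6.47619, 120, 0.986175 ms; sum = 127.466 ms.
End-to-end = 128 ms.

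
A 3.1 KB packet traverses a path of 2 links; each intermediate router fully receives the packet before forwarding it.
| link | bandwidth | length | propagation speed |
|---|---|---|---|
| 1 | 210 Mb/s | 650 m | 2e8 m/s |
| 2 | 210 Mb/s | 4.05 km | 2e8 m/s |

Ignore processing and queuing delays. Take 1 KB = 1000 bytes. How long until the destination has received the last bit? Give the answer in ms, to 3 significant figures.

L = 24800 bits.
Transmission delay per hop = L/R = 24800/210000000 = 0.118095 ms; 2 hops → 0.23619 ms.
Propagation delays (d/s per hop): 0.00325, 0.02025 ms; sum = 0.0235 ms.
End-to-end = 0.260 ms.

0.260 ms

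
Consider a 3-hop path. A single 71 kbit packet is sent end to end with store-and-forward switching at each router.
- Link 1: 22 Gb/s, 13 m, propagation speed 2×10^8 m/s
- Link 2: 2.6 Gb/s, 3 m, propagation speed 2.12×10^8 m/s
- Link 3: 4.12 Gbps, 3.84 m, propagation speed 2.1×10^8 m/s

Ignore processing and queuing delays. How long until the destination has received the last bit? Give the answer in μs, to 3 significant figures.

L = 71000 bits.
Transmission delays (L/R per hop): 3.22727, 27.3077, 17.233 μs; sum = 47.768 μs.
Propagation delays (d/s per hop): 0.065, 0.0141509, 0.0182857 μs; sum = 0.0974367 μs.
End-to-end = 47.9 μs.

47.9 μs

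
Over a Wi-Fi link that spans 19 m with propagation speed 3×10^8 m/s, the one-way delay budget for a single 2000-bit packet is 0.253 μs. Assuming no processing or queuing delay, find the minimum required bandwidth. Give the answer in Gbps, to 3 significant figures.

10.5 Gbps

Propagation delay = 19 / 300000000 = 0.0633333 μs.
Transmission budget = 0.253 − 0.0633333 = 0.189667 μs.
R ≥ L / t_tx = 2000 bits / 1.89667e-07 s = 10.5 Gbps.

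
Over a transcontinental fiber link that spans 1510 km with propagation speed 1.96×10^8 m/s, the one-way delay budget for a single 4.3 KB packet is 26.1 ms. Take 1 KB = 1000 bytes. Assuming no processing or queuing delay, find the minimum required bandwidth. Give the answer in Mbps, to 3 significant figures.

1.87 Mbps

L = 34400 bits.
Propagation delay = 1510000 / 196000000 = 7.70408 ms.
Transmission budget = 26.1 − 7.70408 = 18.3959 ms.
R ≥ L / t_tx = 34400 bits / 0.0183959 s = 1.87 Mbps.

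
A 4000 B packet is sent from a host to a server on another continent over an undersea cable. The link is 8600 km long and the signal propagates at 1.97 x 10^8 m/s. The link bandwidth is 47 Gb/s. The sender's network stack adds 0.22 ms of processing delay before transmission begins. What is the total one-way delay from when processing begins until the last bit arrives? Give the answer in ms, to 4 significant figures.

L = 4000 × 8 = 32000 bits.
Transmission delay = L/R = 32000 / 47000000000 = 0.000680851 ms.
Propagation delay = d/s = 8600000 m / 197000000 m/s = 43.6548 ms.
Plus processing delay 0.22 ms = 0.22 ms.
Total = 43.88 ms.

43.88 ms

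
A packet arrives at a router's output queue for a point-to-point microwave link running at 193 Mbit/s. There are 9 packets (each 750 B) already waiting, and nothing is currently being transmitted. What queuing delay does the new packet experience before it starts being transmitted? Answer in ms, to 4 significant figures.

0.2798 ms

Each queued packet: L/R = 6000/193000000 = 0.0310881 ms.
9 queued → 0.279793 ms.
Queuing delay = 0.2798 ms.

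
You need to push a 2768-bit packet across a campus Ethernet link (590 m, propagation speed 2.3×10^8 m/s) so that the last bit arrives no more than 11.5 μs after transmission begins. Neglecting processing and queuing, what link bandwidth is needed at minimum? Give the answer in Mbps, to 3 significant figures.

Propagation delay = 590 / 2.3e+08 = 2.56522 μs.
Transmission budget = 11.5 − 2.56522 = 8.93478 μs.
R ≥ L / t_tx = 2768 bits / 8.93478e-06 s = 310 Mbps.

310 Mbps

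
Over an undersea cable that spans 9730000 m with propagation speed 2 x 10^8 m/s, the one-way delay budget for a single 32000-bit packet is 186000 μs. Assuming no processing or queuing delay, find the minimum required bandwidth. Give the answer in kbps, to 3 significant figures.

233 kbps

Propagation delay = 9730000 / 200000000 = 48650 μs.
Transmission budget = 186000 − 48650 = 137350 μs.
R ≥ L / t_tx = 32000 bits / 0.13735 s = 233 kbps.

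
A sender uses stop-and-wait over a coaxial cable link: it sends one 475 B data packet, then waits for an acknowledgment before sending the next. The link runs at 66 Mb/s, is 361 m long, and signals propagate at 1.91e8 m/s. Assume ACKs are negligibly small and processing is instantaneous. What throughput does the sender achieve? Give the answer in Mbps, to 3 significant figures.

61.9 Mbps

t_tx = L/R = 3800/66000000 = 5.75758e-05 s.
t_prop = 361/191000000 = 1.89005e-06 s; RTT = 3.7801e-06 s.
Cycle = t_tx + RTT = 6.13559e-05 s.
Throughput = L / cycle = 3800 / 6.13559e-05 = 61.9 Mbps.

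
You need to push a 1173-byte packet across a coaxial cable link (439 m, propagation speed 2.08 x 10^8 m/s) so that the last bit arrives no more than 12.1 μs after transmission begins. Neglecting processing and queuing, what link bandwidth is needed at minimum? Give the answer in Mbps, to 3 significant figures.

L = 9384 bits.
Propagation delay = 439 / 208000000 = 2.11058 μs.
Transmission budget = 12.1 − 2.11058 = 9.98942 μs.
R ≥ L / t_tx = 9384 bits / 9.98942e-06 s = 939 Mbps.

939 Mbps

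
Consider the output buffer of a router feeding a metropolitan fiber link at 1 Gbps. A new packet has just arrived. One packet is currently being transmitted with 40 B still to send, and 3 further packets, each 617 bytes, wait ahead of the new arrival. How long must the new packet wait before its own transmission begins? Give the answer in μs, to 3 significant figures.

15.1 μs

Each queued packet: L/R = 4936/1000000000 = 4.936 μs.
3 queued → 14.808 μs.
Plus remaining 320 bits of current packet: 0.32 μs.
Queuing delay = 15.1 μs.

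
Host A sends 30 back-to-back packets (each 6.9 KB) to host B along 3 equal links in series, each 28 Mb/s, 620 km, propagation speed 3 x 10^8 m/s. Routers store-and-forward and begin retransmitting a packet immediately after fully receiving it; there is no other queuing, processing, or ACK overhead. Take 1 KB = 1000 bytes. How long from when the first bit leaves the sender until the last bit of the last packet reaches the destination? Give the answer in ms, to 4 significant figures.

69.29 ms

Per-hop transmission t_tx = L/R = 55200/28000000 = 1.97143 ms.
Per-hop propagation t_prop = 620000/300000000 = 2.06667 ms.
Pipeline fill: first packet needs 3·t_tx to clear all hops; remaining 29 packets each add one t_tx.
Total = (3+30-1)·t_tx + 3·t_prop = 32·1.97143 + 3·2.06667 = 69.29 ms.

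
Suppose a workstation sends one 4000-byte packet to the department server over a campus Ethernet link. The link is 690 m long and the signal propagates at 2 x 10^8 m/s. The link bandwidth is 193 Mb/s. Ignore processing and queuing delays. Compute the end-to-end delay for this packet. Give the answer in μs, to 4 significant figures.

169.3 μs

L = 4000 × 8 = 32000 bits.
Transmission delay = L/R = 32000 / 193000000 = 165.803 μs.
Propagation delay = d/s = 690 m / 200000000 m/s = 3.45 μs.
Total = 169.3 μs.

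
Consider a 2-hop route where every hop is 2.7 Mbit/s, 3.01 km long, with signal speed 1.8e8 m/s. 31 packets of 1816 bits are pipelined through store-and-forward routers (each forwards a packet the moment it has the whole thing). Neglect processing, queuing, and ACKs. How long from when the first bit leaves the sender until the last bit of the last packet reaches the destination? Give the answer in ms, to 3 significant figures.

21.6 ms

Per-hop transmission t_tx = L/R = 1816/2700000 = 0.672593 ms.
Per-hop propagation t_prop = 3010/180000000 = 0.0167222 ms.
Pipeline fill: first packet needs 2·t_tx to clear all hops; remaining 30 packets each add one t_tx.
Total = (2+31-1)·t_tx + 2·t_prop = 32·0.672593 + 2·0.0167222 = 21.6 ms.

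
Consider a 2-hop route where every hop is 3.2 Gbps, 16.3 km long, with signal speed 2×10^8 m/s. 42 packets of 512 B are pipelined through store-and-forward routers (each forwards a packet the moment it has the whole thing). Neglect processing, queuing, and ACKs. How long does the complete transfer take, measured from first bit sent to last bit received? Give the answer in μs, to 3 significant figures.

218 μs

Per-hop transmission t_tx = L/R = 4096/3200000000 = 1.28 μs.
Per-hop propagation t_prop = 16300/200000000 = 81.5 μs.
Pipeline fill: first packet needs 2·t_tx to clear all hops; remaining 41 packets each add one t_tx.
Total = (2+42-1)·t_tx + 2·t_prop = 43·1.28 + 2·81.5 = 218 μs.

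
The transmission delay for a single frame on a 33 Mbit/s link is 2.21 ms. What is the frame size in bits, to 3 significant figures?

72900 bits

L = R × t_tx = 33000000 b/s × 0.00221 s = 72930 bits.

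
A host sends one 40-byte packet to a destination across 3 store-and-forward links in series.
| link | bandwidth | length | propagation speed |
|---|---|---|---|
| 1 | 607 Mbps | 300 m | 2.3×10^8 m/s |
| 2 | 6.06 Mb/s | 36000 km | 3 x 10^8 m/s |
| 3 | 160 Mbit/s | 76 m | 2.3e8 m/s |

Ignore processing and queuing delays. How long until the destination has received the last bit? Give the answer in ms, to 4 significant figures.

120.1 ms

L = 40 × 8 = 320 bits.
Transmission delays (L/R per hop): 0.000527183, 0.0528053, 0.002 ms; sum = 0.0553325 ms.
Propagation delays (d/s per hop): 0.00130435, 120, 0.000330435 ms; sum = 120.002 ms.
End-to-end = 120.1 ms.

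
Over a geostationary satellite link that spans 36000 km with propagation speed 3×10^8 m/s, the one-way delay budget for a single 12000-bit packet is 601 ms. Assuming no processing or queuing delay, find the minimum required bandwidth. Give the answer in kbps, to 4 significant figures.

24.95 kbps

Propagation delay = 36000000 / 300000000 = 120 ms.
Transmission budget = 601 − 120 = 481 ms.
R ≥ L / t_tx = 12000 bits / 0.481 s = 24.95 kbps.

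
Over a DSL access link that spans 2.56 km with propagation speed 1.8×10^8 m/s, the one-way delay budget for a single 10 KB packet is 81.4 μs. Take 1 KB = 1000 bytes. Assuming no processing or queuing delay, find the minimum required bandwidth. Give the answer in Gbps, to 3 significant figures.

1.19 Gbps

L = 80000 bits.
Propagation delay = 2560 / 180000000 = 14.2222 μs.
Transmission budget = 81.4 − 14.2222 = 67.1778 μs.
R ≥ L / t_tx = 80000 bits / 6.71778e-05 s = 1.19 Gbps.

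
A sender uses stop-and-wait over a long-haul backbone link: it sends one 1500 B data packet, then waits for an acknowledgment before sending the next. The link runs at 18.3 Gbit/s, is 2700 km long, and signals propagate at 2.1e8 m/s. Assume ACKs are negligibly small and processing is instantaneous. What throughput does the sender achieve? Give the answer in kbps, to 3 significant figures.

t_tx = L/R = 12000/18300000000 = 6.55738e-07 s.
t_prop = 2700000/210000000 = 0.0128571 s; RTT = 0.0257143 s.
Cycle = t_tx + RTT = 0.0257149 s.
Throughput = L / cycle = 12000 / 0.0257149 = 467 kbps.

467 kbps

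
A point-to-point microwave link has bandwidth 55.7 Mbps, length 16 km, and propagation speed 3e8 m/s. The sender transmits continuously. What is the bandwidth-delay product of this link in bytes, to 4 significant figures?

371.3 bytes

Propagation delay = 16000 / 300000000 = 5.33333e-05 s.
BDP = R × t_prop = 55700000 × 5.33333e-05 = 2970.67 bits.
In bytes: 2970.67/8 = 371.3 bytes.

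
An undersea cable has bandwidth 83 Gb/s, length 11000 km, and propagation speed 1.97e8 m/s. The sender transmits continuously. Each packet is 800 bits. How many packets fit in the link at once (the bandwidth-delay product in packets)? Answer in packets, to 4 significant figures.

5793000 packets

Propagation delay = 11000000 / 197000000 = 0.0558376 s.
BDP = R × t_prop = 83000000000 × 0.0558376 = 4634520000 bits.
In packets of 800 bits: 5793000 packets.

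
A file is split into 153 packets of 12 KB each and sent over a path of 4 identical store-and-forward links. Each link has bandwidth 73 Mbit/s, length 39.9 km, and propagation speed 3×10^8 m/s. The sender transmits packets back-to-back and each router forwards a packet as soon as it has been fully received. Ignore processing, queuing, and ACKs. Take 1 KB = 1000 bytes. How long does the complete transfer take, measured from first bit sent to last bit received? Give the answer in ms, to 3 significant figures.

Per-hop transmission t_tx = L/R = 96000/73000000 = 1.31507 ms.
Per-hop propagation t_prop = 39900/300000000 = 0.133 ms.
Pipeline fill: first packet needs 4·t_tx to clear all hops; remaining 152 packets each add one t_tx.
Total = (4+153-1)·t_tx + 4·t_prop = 156·1.31507 + 4·0.133 = 206 ms.

206 ms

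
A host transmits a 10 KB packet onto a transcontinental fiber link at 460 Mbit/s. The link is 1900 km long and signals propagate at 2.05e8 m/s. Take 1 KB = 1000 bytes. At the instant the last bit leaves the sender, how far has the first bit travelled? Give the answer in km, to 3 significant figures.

35.7 km

t_tx = L/R = 80000/460000000 = 0.000173913 s.
Distance = s × t_tx = 2.05e+08 × 0.000173913 = 35.7 km.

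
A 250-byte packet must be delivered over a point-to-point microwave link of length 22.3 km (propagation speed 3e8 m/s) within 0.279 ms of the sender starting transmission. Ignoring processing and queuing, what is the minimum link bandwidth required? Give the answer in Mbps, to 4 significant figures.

L = 2000 bits.
Propagation delay = 22300 / 300000000 = 0.0743333 ms.
Transmission budget = 0.279 − 0.0743333 = 0.204667 ms.
R ≥ L / t_tx = 2000 bits / 0.000204667 s = 9.772 Mbps.

9.772 Mbps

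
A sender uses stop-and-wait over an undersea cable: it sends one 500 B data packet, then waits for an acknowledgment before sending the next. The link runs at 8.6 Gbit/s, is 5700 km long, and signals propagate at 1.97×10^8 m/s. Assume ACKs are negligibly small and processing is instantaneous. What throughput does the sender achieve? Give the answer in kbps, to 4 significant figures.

69.12 kbps

t_tx = L/R = 4000/8600000000 = 4.65116e-07 s.
t_prop = 5700000/197000000 = 0.028934 s; RTT = 0.057868 s.
Cycle = t_tx + RTT = 0.0578685 s.
Throughput = L / cycle = 4000 / 0.0578685 = 69.12 kbps.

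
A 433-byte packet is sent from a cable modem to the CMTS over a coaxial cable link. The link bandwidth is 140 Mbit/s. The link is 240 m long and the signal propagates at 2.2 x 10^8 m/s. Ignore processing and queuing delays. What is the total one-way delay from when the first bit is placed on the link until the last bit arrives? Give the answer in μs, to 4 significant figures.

L = 433 × 8 = 3464 bits.
Transmission delay = L/R = 3464 / 140000000 = 24.7429 μs.
Propagation delay = d/s = 240 m / 2.2e+08 m/s = 1.09091 μs.
Total = 25.83 μs.

25.83 μs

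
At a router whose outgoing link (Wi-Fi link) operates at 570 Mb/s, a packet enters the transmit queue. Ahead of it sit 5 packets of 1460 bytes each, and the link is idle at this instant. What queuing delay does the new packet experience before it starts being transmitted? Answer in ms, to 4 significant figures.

Each queued packet: L/R = 11680/570000000 = 0.0204912 ms.
5 queued → 0.102456 ms.
Queuing delay = 0.1025 ms.

0.1025 ms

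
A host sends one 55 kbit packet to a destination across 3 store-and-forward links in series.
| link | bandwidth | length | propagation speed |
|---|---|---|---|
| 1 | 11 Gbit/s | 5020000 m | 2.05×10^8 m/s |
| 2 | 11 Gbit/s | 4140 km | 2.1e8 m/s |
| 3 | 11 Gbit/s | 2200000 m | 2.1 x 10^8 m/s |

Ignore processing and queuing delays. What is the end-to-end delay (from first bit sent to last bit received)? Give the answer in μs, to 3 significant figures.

L = 55000 bits.
Transmission delay per hop = L/R = 55000/11000000000 = 5 μs; 3 hops → 15 μs.
Propagation delays (d/s per hop): 24487.8, 19714.3, 10476.2 μs; sum = 54678.3 μs.
End-to-end = 54700 μs.

54700 μs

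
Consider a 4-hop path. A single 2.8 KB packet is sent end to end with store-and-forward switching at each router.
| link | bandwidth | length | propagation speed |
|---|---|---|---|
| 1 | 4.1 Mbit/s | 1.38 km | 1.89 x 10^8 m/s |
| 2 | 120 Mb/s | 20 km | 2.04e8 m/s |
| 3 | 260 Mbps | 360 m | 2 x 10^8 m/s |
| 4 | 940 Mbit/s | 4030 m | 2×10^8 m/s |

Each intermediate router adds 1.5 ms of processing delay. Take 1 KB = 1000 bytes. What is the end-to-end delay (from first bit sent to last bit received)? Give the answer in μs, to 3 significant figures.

10400 μs

L = 22400 bits.
Transmission delays (L/R per hop): 5463.41, 186.667, 86.1538, 23.8298 μs; sum = 5760.06 μs.
Propagation delays (d/s per hop): 7.30159, 98.0392, 1.8, 20.15 μs; sum = 127.291 μs.
Processing at 3 router(s): 3 × 1.5 ms = 4500 μs.
End-to-end = 10400 μs.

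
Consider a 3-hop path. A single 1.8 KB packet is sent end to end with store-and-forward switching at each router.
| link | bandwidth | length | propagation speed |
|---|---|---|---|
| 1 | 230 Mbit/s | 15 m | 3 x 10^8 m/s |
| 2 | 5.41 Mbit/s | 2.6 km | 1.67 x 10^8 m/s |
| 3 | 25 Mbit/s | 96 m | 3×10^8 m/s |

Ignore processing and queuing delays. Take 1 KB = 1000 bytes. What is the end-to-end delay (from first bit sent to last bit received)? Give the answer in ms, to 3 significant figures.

3.32 ms

L = 14400 bits.
Transmission delays (L/R per hop): 0.0626087, 2.66174, 0.576 ms; sum = 3.30035 ms.
Propagation delays (d/s per hop): 5e-05, 0.0155689, 0.00032 ms; sum = 0.0159389 ms.
End-to-end = 3.32 ms.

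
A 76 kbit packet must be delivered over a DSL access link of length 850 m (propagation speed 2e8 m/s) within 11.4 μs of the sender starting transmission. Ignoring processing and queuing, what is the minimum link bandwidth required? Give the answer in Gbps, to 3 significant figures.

Propagation delay = 850 / 200000000 = 4.25 μs.
Transmission budget = 11.4 − 4.25 = 7.15 μs.
R ≥ L / t_tx = 76000 bits / 7.15e-06 s = 10.6 Gbps.

10.6 Gbps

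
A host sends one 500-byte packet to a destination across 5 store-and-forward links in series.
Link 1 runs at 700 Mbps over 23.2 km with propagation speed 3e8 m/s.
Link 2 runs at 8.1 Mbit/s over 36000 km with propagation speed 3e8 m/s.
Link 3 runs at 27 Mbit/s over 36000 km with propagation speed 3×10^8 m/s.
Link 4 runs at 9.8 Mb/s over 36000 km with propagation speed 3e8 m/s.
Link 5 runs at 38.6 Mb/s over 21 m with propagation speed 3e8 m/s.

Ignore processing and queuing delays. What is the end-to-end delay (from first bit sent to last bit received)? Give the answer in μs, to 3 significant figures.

361000 μs

L = 500 × 8 = 4000 bits.
Transmission delays (L/R per hop): 5.71429, 493.827, 148.148, 408.163, 103.627 μs; sum = 1159.48 μs.
Propagation delays (d/s per hop): 77.3333, 120000, 120000, 120000, 0.07 μs; sum = 360077 μs.
End-to-end = 361000 μs.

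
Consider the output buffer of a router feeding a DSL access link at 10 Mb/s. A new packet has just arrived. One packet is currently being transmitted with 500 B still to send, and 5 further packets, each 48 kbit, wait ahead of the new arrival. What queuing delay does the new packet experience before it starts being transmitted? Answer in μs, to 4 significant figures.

Each queued packet: L/R = 48000/10000000 = 4800 μs.
5 queued → 24000 μs.
Plus remaining 4000 bits of current packet: 400 μs.
Queuing delay = 24400 μs.

24400 μs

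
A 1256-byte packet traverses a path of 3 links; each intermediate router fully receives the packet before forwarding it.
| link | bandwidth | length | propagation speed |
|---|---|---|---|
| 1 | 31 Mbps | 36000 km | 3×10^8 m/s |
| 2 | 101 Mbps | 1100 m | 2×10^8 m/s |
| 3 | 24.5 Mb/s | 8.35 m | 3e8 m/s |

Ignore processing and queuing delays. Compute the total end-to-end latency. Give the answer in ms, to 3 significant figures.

L = 1256 × 8 = 10048 bits.
Transmission delays (L/R per hop): 0.324129, 0.0994851, 0.410122 ms; sum = 0.833737 ms.
Propagation delays (d/s per hop): 120, 0.0055, 2.78333e-05 ms; sum = 120.006 ms.
End-to-end = 121 ms.

121 ms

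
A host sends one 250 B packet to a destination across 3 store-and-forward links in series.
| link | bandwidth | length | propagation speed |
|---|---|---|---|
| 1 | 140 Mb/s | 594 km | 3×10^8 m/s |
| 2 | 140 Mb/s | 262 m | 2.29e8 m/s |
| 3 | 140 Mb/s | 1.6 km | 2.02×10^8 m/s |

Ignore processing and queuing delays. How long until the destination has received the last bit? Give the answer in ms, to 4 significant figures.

L = 250 × 8 = 2000 bits.
Transmission delay per hop = L/R = 2000/140000000 = 0.0142857 ms; 3 hops → 0.0428571 ms.
Propagation delays (d/s per hop): 1.98, 0.0011441, 0.00792079 ms; sum = 1.98906 ms.
End-to-end = 2.032 ms.

2.032 ms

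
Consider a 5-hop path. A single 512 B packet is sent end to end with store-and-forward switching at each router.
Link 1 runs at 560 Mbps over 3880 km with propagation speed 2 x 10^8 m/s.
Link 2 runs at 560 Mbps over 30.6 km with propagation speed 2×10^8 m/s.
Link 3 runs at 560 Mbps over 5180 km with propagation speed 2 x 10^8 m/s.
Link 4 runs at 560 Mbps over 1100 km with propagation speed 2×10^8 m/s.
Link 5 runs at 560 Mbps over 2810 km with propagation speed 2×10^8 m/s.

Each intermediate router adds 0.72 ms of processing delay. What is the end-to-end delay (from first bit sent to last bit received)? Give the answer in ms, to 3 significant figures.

L = 512 × 8 = 4096 bits.
Transmission delay per hop = L/R = 4096/560000000 = 0.00731429 ms; 5 hops → 0.0365714 ms.
Propagation delays (d/s per hop): 19.4, 0.153, 25.9, 5.5, 14.05 ms; sum = 65.003 ms.
Processing at 4 router(s): 4 × 0.72 ms = 2.88 ms.
End-to-end = 67.9 ms.

67.9 ms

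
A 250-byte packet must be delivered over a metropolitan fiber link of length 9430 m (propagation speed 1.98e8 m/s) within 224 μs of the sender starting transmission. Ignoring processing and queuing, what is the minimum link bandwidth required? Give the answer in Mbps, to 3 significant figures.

L = 2000 bits.
Propagation delay = 9430 / 198000000 = 47.6263 μs.
Transmission budget = 224 − 47.6263 = 176.374 μs.
R ≥ L / t_tx = 2000 bits / 0.000176374 s = 11.3 Mbps.

11.3 Mbps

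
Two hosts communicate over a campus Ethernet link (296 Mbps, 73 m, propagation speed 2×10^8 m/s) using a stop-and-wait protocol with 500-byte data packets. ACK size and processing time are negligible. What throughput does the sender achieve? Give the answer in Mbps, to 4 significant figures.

280.8 Mbps

t_tx = L/R = 4000/296000000 = 1.35135e-05 s.
t_prop = 73/200000000 = 3.65e-07 s; RTT = 7.3e-07 s.
Cycle = t_tx + RTT = 1.42435e-05 s.
Throughput = L / cycle = 4000 / 1.42435e-05 = 280.8 Mbps.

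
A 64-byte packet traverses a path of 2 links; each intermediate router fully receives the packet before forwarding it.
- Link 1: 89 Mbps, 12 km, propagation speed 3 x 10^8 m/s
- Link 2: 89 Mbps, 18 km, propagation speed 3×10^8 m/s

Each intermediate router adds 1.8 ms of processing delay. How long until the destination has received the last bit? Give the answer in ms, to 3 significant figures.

1.91 ms

L = 64 × 8 = 512 bits.
Transmission delay per hop = L/R = 512/89000000 = 0.00575281 ms; 2 hops → 0.0115056 ms.
Propagation delays (d/s per hop): 0.04, 0.06 ms; sum = 0.1 ms.
Processing at 1 router(s): 1 × 1.8 ms = 1.8 ms.
End-to-end = 1.91 ms.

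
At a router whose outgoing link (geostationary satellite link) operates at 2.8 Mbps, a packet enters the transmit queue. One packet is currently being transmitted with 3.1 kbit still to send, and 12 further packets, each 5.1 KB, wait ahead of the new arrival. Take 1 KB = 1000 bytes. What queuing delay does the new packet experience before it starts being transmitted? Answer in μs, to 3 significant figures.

176000 μs

Each queued packet: L/R = 40800/2800000 = 14571.4 μs.
12 queued → 174857 μs.
Plus remaining 3100 bits of current packet: 1107.14 μs.
Queuing delay = 176000 μs.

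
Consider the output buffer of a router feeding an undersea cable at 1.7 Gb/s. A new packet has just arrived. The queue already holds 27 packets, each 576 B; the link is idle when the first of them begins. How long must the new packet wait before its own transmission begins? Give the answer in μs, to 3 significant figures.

Each queued packet: L/R = 4608/1700000000 = 2.71059 μs.
27 queued → 73.1859 μs.
Queuing delay = 73.2 μs.

73.2 μs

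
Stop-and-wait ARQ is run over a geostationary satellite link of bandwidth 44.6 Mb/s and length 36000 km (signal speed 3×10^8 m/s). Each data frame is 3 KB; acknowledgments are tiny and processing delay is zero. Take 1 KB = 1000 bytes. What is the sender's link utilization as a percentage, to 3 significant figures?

0.224 %

t_tx = L/R = 24000/44600000 = 0.000538117 s.
t_prop = 36000000/300000000 = 0.12 s; RTT = 0.24 s.
Cycle = t_tx + RTT = 0.240538 s.
Utilization = t_tx / cycle = 0.000538117/0.240538 = 0.224 %.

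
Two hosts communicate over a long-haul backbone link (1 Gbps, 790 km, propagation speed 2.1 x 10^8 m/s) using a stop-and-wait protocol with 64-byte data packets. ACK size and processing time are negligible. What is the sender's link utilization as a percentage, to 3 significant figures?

0.00680 %

t_tx = L/R = 512/1000000000 = 5.12e-07 s.
t_prop = 790000/210000000 = 0.0037619 s; RTT = 0.00752381 s.
Cycle = t_tx + RTT = 0.00752432 s.
Utilization = t_tx / cycle = 5.12e-07/0.00752432 = 0.00680 %.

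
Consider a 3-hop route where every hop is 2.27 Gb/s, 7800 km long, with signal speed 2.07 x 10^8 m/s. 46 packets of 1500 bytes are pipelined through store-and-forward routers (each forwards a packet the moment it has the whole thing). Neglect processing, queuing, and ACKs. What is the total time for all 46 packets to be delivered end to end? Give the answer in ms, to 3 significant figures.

113 ms

Per-hop transmission t_tx = L/R = 12000/2270000000 = 0.00528634 ms.
Per-hop propagation t_prop = 7800000/2.07e+08 = 37.6812 ms.
Pipeline fill: first packet needs 3·t_tx to clear all hops; remaining 45 packets each add one t_tx.
Total = (3+46-1)·t_tx + 3·t_prop = 48·0.00528634 + 3·37.6812 = 113 ms.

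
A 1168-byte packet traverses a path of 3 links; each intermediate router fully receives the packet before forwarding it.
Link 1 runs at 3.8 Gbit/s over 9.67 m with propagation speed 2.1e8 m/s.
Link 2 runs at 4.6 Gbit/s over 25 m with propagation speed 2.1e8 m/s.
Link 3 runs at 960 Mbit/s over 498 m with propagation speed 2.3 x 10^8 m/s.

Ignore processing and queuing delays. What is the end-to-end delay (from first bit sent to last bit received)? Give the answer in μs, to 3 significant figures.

L = 1168 × 8 = 9344 bits.
Transmission delays (L/R per hop): 2.45895, 2.0313, 9.73333 μs; sum = 14.2236 μs.
Propagation delays (d/s per hop): 0.0460476, 0.119048, 2.16522 μs; sum = 2.33031 μs.
End-to-end = 16.6 μs.

16.6 μs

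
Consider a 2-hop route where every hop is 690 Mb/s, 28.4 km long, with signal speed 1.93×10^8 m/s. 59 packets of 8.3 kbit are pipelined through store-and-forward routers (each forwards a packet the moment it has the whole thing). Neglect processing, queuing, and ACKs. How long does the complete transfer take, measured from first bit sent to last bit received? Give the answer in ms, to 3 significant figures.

1.02 ms

Per-hop transmission t_tx = L/R = 8300/690000000 = 0.012029 ms.
Per-hop propagation t_prop = 28400/193000000 = 0.14715 ms.
Pipeline fill: first packet needs 2·t_tx to clear all hops; remaining 58 packets each add one t_tx.
Total = (2+59-1)·t_tx + 2·t_prop = 60·0.012029 + 2·0.14715 = 1.02 ms.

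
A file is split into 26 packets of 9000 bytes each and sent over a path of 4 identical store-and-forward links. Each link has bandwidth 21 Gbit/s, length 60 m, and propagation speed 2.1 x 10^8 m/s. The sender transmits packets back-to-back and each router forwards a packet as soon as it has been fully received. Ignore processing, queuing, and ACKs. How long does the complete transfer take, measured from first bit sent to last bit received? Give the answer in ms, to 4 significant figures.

0.1006 ms

Per-hop transmission t_tx = L/R = 72000/21000000000 = 0.00342857 ms.
Per-hop propagation t_prop = 60/210000000 = 0.000285714 ms.
Pipeline fill: first packet needs 4·t_tx to clear all hops; remaining 25 packets each add one t_tx.
Total = (4+26-1)·t_tx + 4·t_prop = 29·0.00342857 + 4·0.000285714 = 0.1006 ms.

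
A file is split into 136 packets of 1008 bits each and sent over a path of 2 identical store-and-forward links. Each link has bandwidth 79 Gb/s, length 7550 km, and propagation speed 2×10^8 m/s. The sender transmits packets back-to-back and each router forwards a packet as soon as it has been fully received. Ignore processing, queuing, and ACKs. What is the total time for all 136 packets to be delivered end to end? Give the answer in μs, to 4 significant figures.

75500 μs

Per-hop transmission t_tx = L/R = 1008/79000000000 = 0.0127595 μs.
Per-hop propagation t_prop = 7550000/200000000 = 37750 μs.
Pipeline fill: first packet needs 2·t_tx to clear all hops; remaining 135 packets each add one t_tx.
Total = (2+136-1)·t_tx + 2·t_prop = 137·0.0127595 + 2·37750 = 75500 μs.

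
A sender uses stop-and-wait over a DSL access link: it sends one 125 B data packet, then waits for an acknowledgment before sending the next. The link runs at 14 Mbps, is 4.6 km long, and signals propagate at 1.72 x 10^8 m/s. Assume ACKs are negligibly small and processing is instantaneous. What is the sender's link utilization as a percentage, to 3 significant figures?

57.2 %

t_tx = L/R = 1000/14000000 = 7.14286e-05 s.
t_prop = 4600/172000000 = 2.67442e-05 s; RTT = 5.34884e-05 s.
Cycle = t_tx + RTT = 0.000124917 s.
Utilization = t_tx / cycle = 7.14286e-05/0.000124917 = 57.2 %.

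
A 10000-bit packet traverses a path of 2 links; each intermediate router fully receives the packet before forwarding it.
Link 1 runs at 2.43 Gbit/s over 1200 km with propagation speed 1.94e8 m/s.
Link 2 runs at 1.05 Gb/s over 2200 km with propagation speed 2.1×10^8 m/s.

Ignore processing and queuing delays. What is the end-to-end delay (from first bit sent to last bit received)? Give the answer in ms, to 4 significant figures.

16.68 ms

Transmission delays (L/R per hop): 0.00411523, 0.00952381 ms; sum = 0.013639 ms.
Propagation delays (d/s per hop): 6.18557, 10.4762 ms; sum = 16.6618 ms.
End-to-end = 16.68 ms.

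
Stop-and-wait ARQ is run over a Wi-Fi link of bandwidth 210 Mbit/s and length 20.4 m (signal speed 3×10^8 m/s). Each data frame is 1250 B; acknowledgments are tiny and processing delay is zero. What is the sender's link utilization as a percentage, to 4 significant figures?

99.72 %

t_tx = L/R = 10000/210000000 = 4.7619e-05 s.
t_prop = 20.4/300000000 = 6.8e-08 s; RTT = 1.36e-07 s.
Cycle = t_tx + RTT = 4.7755e-05 s.
Utilization = t_tx / cycle = 4.7619e-05/4.7755e-05 = 99.72 %.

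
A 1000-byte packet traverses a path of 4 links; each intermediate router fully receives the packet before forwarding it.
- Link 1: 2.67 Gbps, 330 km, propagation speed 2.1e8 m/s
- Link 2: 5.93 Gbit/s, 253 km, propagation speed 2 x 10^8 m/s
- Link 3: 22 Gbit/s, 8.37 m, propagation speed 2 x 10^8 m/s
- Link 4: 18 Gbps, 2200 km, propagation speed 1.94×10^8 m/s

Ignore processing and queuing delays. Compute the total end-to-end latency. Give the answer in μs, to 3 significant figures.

L = 1000 × 8 = 8000 bits.
Transmission delays (L/R per hop): 2.99625, 1.34907, 0.363636, 0.444444 μs; sum = 5.15341 μs.
Propagation delays (d/s per hop): 1571.43, 1265, 0.04185, 11340.2 μs; sum = 14176.7 μs.
End-to-end = 14200 μs.

14200 μs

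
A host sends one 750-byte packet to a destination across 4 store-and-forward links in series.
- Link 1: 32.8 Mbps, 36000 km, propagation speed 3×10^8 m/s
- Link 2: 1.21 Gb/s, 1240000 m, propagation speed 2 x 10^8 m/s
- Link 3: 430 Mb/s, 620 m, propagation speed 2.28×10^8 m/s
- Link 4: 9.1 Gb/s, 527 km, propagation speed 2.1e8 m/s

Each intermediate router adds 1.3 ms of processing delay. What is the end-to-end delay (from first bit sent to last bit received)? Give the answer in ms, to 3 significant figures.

133 ms

L = 750 × 8 = 6000 bits.
Transmission delays (L/R per hop): 0.182927, 0.00495868, 0.0139535, 0.000659341 ms; sum = 0.202498 ms.
Propagation delays (d/s per hop): 120, 6.2, 0.0027193, 2.50952 ms; sum = 128.712 ms.
Processing at 3 router(s): 3 × 1.3 ms = 3.9 ms.
End-to-end = 133 ms.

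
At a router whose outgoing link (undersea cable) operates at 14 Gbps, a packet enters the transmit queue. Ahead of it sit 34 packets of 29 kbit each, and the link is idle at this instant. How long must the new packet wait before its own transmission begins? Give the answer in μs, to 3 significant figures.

70.4 μs

Each queued packet: L/R = 29000/14000000000 = 2.07143 μs.
34 queued → 70.4286 μs.
Queuing delay = 70.4 μs.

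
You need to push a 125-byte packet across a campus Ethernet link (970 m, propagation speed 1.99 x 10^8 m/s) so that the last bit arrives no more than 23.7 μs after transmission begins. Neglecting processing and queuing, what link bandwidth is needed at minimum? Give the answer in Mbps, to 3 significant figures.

53.1 Mbps

L = 1000 bits.
Propagation delay = 970 / 199000000 = 4.87437 μs.
Transmission budget = 23.7 − 4.87437 = 18.8256 μs.
R ≥ L / t_tx = 1000 bits / 1.88256e-05 s = 53.1 Mbps.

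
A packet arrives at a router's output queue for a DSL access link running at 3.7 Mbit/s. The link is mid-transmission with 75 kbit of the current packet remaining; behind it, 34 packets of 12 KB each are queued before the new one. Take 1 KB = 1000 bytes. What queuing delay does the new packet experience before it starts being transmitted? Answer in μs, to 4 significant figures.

902400 μs

Each queued packet: L/R = 96000/3700000 = 25945.9 μs.
34 queued → 882162 μs.
Plus remaining 75000 bits of current packet: 20270.3 μs.
Queuing delay = 902400 μs.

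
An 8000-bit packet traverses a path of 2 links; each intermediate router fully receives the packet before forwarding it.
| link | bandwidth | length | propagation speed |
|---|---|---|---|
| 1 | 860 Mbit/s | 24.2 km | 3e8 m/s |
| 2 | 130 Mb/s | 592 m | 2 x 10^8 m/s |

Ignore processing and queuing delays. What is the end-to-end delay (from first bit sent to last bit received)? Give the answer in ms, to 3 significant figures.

Transmission delays (L/R per hop): 0.00930233, 0.0615385 ms; sum = 0.0708408 ms.
Propagation delays (d/s per hop): 0.0806667, 0.00296 ms; sum = 0.0836267 ms.
End-to-end = 0.154 ms.

0.154 ms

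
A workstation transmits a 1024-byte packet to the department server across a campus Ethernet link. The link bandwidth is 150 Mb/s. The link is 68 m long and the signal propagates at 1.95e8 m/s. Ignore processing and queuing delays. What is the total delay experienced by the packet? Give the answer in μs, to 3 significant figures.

55.0 μs

L = 1024 × 8 = 8192 bits.
Transmission delay = L/R = 8192 / 150000000 = 54.6133 μs.
Propagation delay = d/s = 68 m / 195000000 m/s = 0.348718 μs.
Total = 55.0 μs.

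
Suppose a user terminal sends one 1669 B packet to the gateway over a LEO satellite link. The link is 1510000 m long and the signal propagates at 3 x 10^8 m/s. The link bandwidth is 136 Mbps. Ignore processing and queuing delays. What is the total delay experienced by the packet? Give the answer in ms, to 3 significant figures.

5.13 ms

L = 1669 × 8 = 13352 bits.
Transmission delay = L/R = 13352 / 136000000 = 0.0981765 ms.
Propagation delay = d/s = 1510000 m / 300000000 m/s = 5.03333 ms.
Total = 5.13 ms.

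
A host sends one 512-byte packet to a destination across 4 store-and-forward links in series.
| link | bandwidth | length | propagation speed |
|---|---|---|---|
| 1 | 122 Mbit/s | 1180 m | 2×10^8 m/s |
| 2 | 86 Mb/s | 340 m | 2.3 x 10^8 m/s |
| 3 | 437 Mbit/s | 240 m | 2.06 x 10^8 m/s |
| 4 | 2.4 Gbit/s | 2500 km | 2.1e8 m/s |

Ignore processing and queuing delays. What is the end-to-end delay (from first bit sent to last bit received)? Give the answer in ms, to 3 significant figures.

12.0 ms

L = 512 × 8 = 4096 bits.
Transmission delays (L/R per hop): 0.0335738, 0.0476279, 0.009373, 0.00170667 ms; sum = 0.0922813 ms.
Propagation delays (d/s per hop): 0.0059, 0.00147826, 0.00116505, 11.9048 ms; sum = 11.9133 ms.
End-to-end = 12.0 ms.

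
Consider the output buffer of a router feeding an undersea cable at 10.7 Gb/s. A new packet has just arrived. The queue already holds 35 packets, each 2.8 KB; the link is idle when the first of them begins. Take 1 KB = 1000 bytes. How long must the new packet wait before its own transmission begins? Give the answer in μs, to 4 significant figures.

73.27 μs

Each queued packet: L/R = 22400/10700000000 = 2.09346 μs.
35 queued → 73.271 μs.
Queuing delay = 73.27 μs.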